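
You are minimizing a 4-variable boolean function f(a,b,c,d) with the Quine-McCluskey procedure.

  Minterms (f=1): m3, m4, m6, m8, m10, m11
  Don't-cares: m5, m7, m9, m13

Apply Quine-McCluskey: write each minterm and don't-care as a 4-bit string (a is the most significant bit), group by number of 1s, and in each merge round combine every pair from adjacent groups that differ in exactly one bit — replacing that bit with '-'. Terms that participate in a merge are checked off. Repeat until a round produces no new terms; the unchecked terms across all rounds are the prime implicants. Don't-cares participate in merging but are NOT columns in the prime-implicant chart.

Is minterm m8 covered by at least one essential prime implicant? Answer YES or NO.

YES

Round 0: 0011✓ 0100✓ 0101✓ 0110✓ 0111✓ 1000✓ 1001✓ 1010✓ 1011✓ 1101✓
Round 1: -011 -101 0-11 01-0✓ 01-1✓ 010-✓ 011-✓ 1-01 10-0✓ 10-1✓ 100-✓ 101-✓
Round 2: 01-- 10--
PIs = {-011, -101, 0-11, 01--, 1-01, 10--}
Coverage chart:
  m3: -011,0-11
  m4: 01-- ←essential
  m6: 01-- ←essential
  m8: 10-- ←essential
  m10: 10-- ←essential
  m11: -011,10--
Essential: 01--, 10--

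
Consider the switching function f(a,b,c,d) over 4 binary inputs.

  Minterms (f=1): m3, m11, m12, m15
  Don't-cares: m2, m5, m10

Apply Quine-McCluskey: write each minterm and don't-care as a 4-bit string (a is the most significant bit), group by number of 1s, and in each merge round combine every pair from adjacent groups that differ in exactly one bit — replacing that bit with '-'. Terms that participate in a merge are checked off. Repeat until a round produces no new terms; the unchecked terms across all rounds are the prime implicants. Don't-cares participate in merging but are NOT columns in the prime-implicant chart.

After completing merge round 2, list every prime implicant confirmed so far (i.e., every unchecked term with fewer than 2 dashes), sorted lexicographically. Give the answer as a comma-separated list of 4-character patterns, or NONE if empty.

Round 0: 0010✓ 0011✓ 0101 1010✓ 1011✓ 1100 1111✓
Round 1: -010✓ -011✓ 001-✓ 1-11 101-✓
Round 2: -01-
PIs = {-01-, 0101, 1-11, 1100}

0101, 1-11, 1100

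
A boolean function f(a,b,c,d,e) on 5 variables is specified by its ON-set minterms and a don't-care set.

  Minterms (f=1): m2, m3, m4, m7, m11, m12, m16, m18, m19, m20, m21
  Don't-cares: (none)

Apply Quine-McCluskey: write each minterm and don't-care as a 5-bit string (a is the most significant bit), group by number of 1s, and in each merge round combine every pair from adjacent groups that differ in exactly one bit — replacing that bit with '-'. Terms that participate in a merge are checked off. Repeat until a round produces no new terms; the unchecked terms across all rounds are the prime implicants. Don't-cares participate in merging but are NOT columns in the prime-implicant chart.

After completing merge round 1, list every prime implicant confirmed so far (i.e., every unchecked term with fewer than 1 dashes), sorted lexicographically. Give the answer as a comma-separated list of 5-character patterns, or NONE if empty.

size-2^0 implicants → 00010(✓)  00011(✓)  00100(✓)  00111(✓)  01011(✓)  01100(✓)  10000(✓)  10010(✓)  10011(✓)  10100(✓)  10101(✓)
size-2^1 implicants → -0010(✓)  -0011(✓)  -0100  0-011  0-100  00-11  0001-(✓)  10-00  100-0  1001-(✓)  1010-
size-2^2 implicants → -001-
Unchecked terms (primes): -001-, -0100, 0-011, 0-100, 00-11, 10-00, 100-0, 1010-

NONE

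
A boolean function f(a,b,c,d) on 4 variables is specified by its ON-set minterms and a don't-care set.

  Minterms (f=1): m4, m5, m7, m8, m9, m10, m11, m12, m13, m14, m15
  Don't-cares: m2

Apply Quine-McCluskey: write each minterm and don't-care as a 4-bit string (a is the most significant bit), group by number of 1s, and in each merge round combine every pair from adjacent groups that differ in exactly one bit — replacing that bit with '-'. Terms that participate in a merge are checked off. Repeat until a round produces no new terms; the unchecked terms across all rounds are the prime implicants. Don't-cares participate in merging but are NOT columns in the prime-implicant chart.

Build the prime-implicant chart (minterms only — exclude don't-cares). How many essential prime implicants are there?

Round 0: 0010✓ 0100✓ 0101✓ 0111✓ 1000✓ 1001✓ 1010✓ 1011✓ 1100✓ 1101✓ 1110✓ 1111✓
Round 1: -010 -100✓ -101✓ -111✓ 01-1✓ 010-✓ 1-00✓ 1-01✓ 1-10✓ 1-11✓ 10-0✓ 10-1✓ 100-✓ 101-✓ 11-0✓ 11-1✓ 110-✓ 111-✓
Round 2: -1-1 -10- 1--0✓ 1--1✓ 1-0-✓ 1-1-✓ 10--✓ 11--✓
Round 3: 1---
PIs = {-010, -1-1, -10-, 1---}
Coverage chart:
  m4: -10- ←essential
  m5: -1-1,-10-
  m7: -1-1 ←essential
  m8: 1--- ←essential
  m9: 1--- ←essential
  m10: -010,1---
  m11: 1--- ←essential
  m12: -10-,1---
  m13: -1-1,-10-,1---
  m14: 1--- ←essential
  m15: -1-1,1---
Essential: -1-1, -10-, 1---

3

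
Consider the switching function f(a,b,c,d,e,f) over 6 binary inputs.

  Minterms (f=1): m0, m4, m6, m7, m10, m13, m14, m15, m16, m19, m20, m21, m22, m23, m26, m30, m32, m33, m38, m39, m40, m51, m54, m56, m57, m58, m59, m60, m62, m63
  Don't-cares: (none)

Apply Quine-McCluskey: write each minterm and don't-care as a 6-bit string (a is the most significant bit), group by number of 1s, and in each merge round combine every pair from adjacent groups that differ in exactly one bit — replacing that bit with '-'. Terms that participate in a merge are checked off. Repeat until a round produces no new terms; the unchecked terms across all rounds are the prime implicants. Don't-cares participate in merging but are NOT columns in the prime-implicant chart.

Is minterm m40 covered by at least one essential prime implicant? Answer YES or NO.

[col 0] 000000*, 000100*, 000110*, 000111*, 001010*, 001101*, 001110*, 001111*, 010000*, 010011*, 010100*, 010101*, 010110*, 010111*, 011010*, 011110*, 100000*, 100001*, 100110*, 100111*, 101000*, 110011*, 110110*, 111000*, 111001*, 111010*, 111011*, 111100*, 111110*, 111111*
[col 1] -00000, -00110*, -00111*, -10011, -10110*, -11010*, -11110*, 0-0000*, 0-0100*, 0-0110*, 0-0111*, 0-1010*, 0-1110*, 00-110*, 00-111*, 000-00*, 0001-0*, 00011-*, 001-10*, 0011-1, 00111-*, 01-110*, 010-00*, 010-11, 0101-0*, 0101-1*, 01010-*, 01011-*, 011-10*, 1-0110*, 1-1000, 10-000, 10000-, 10011-*, 11-011, 11-110*, 111-00*, 111-10*, 111-11*, 1110-0*, 1110-1*, 11100-*, 11101-*, 1111-0*, 11111-*
[col 2] --0110, -0011-, -1-110, -11-10, 0--110, 0-0-00, 0-01-0, 0-011-, 0-1-10, 00-11-, 0101--, 111--0, 111-1-, 1110--
Prime implicants: --0110, -00000, -0011-, -1-110, -10011, -11-10, 0--110, 0-0-00, 0-01-0, 0-011-, 0-1-10, 00-11-, 0011-1, 010-11, 0101--, 1-1000, 10-000, 10000-, 11-011, 111--0, 111-1-, 1110--
PI chart (minterm → PIs covering it):
  0 | -00000,0-0-00
  4 | 0-0-00,0-01-0
  6 | --0110,-0011-,0--110,0-01-0,0-011-,00-11-
  7 | -0011-,0-011-,00-11-
  10 | 0-1-10  (sole → essential)
  13 | 0011-1  (sole → essential)
  14 | 0--110,0-1-10,00-11-
  15 | 00-11-,0011-1
  16 | 0-0-00  (sole → essential)
  19 | -10011,010-11
  20 | 0-0-00,0-01-0,0101--
  21 | 0101--  (sole → essential)
  22 | --0110,-1-110,0--110,0-01-0,0-011-,0101--
  23 | 0-011-,010-11,0101--
  26 | -11-10,0-1-10
  30 | -1-110,-11-10,0--110,0-1-10
  32 | -00000,10-000,10000-
  33 | 10000-  (sole → essential)
  38 | --0110,-0011-
  39 | -0011-  (sole → essential)
  40 | 1-1000,10-000
  51 | -10011,11-011
  54 | --0110,-1-110
  56 | 1-1000,111--0,1110--
  57 | 1110--  (sole → essential)
  58 | -11-10,111--0,111-1-,1110--
  59 | 11-011,111-1-,1110--
  60 | 111--0  (sole → essential)
  62 | -1-110,-11-10,111--0,111-1-
  63 | 111-1-  (sole → essential)
Essential prime implicants: -0011-, 0-0-00, 0-1-10, 0011-1, 0101--, 10000-, 111--0, 111-1-, 1110--

NO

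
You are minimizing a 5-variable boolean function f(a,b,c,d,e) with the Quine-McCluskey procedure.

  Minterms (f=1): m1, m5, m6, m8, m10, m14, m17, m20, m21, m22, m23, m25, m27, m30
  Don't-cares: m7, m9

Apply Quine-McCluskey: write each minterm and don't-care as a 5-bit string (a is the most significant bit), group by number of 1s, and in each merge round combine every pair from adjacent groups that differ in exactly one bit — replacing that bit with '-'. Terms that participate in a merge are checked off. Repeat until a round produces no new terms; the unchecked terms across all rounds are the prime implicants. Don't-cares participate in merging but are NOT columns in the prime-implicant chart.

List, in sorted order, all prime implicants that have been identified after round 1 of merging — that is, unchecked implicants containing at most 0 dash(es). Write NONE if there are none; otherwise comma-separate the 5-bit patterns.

NONE

Round 0: 00001✓ 00101✓ 00110✓ 00111✓ 01000✓ 01001✓ 01010✓ 01110✓ 10001✓ 10100✓ 10101✓ 10110✓ 10111✓ 11001✓ 11011✓ 11110✓
Round 1: -0001✓ -0101✓ -0110✓ -0111✓ -1001✓ -1110✓ 0-001✓ 0-110✓ 00-01✓ 001-1✓ 0011-✓ 01-10 010-0 0100- 1-001✓ 1-110✓ 10-01✓ 101-0✓ 101-1✓ 1010-✓ 1011-✓ 110-1
Round 2: --001 --110 -0-01 -01-1 -011- 101--
PIs = {--001, --110, -0-01, -01-1, -011-, 01-10, 010-0, 0100-, 101--, 110-1}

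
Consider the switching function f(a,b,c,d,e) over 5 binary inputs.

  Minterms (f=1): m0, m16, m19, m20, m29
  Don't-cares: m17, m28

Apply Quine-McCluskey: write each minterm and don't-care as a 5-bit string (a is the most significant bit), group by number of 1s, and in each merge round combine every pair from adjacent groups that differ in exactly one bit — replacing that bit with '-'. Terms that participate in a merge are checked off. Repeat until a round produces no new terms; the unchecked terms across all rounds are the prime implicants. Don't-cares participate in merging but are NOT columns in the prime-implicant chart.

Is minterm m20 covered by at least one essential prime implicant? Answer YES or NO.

size-2^0 implicants → 00000(✓)  10000(✓)  10001(✓)  10011(✓)  10100(✓)  11100(✓)  11101(✓)
size-2^1 implicants → -0000  1-100  10-00  100-1  1000-  1110-
Unchecked terms (primes): -0000, 1-100, 10-00, 100-1, 1000-, 1110-
Minterm coverage:
  m0 ⊆ -0000 [E]
  m16 ⊆ -0000,10-00,1000-
  m19 ⊆ 100-1 [E]
  m20 ⊆ 1-100,10-00
  m29 ⊆ 1110- [E]
E = {-0000, 100-1, 1110-}

NO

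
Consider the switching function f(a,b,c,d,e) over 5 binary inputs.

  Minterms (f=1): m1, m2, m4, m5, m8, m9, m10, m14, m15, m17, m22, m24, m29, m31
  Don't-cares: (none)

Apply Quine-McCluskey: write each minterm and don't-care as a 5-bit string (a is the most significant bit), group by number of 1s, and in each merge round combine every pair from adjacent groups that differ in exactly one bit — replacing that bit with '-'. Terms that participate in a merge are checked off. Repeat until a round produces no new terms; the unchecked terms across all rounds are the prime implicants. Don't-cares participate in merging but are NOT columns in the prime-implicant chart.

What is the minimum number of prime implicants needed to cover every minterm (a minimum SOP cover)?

size-2^0 implicants → 00001(✓)  00010(✓)  00100(✓)  00101(✓)  01000(✓)  01001(✓)  01010(✓)  01110(✓)  01111(✓)  10001(✓)  10110  11000(✓)  11101(✓)  11111(✓)
size-2^1 implicants → -0001  -1000  -1111  0-001  0-010  00-01  0010-  01-10  010-0  0100-  0111-  111-1
Unchecked terms (primes): -0001, -1000, -1111, 0-001, 0-010, 00-01, 0010-, 01-10, 010-0, 0100-, 0111-, 10110, 111-1
Minterm coverage:
  m1 ⊆ -0001,0-001,00-01
  m2 ⊆ 0-010 [E]
  m4 ⊆ 0010- [E]
  m5 ⊆ 00-01,0010-
  m8 ⊆ -1000,010-0,0100-
  m9 ⊆ 0-001,0100-
  m10 ⊆ 0-010,01-10,010-0
  m14 ⊆ 01-10,0111-
  m15 ⊆ -1111,0111-
  m17 ⊆ -0001 [E]
  m22 ⊆ 10110 [E]
  m24 ⊆ -1000 [E]
  m29 ⊆ 111-1 [E]
  m31 ⊆ -1111,111-1
E = {-0001, -1000, 0-010, 0010-, 10110, 111-1}
Petrick residual → 0-001, 0111-
Cover = b'c'd'e + bc'd'e' + a'c'd'e + a'c'de' + a'b'cd' + a'bcd + ab'cde' + abce  |cover|=8

8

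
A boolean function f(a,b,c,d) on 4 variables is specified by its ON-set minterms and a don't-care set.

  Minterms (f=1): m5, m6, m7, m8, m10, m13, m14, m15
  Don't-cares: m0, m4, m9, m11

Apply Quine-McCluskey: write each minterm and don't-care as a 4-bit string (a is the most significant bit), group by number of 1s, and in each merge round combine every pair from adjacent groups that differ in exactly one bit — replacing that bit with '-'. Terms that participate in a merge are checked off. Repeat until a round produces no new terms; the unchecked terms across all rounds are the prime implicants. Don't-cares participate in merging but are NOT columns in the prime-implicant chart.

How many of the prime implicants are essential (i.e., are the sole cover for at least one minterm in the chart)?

Round 0: 0000✓ 0100✓ 0101✓ 0110✓ 0111✓ 1000✓ 1001✓ 1010✓ 1011✓ 1101✓ 1110✓ 1111✓
Round 1: -000 -101✓ -110✓ -111✓ 0-00 01-0✓ 01-1✓ 010-✓ 011-✓ 1-01✓ 1-10✓ 1-11✓ 10-0✓ 10-1✓ 100-✓ 101-✓ 11-1✓ 111-✓
Round 2: -1-1 -11- 01-- 1--1 1-1- 10--
PIs = {-000, -1-1, -11-, 0-00, 01--, 1--1, 1-1-, 10--}
Coverage chart:
  m5: -1-1,01--
  m6: -11-,01--
  m7: -1-1,-11-,01--
  m8: -000,10--
  m10: 1-1-,10--
  m13: -1-1,1--1
  m14: -11-,1-1-
  m15: -1-1,-11-,1--1,1-1-
(no essential prime implicants)

0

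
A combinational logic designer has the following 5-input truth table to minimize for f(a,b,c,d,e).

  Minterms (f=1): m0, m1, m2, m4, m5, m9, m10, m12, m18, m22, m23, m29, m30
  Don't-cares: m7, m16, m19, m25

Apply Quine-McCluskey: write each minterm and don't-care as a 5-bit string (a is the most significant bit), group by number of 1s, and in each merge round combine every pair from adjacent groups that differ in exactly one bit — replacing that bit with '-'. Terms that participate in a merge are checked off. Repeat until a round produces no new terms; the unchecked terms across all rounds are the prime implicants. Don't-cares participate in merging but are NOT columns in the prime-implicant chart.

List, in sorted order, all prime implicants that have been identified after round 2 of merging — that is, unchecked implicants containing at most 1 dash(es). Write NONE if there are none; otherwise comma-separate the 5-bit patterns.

-0111, -1001, 0-001, 0-010, 0-100, 001-1, 1-110, 11-01

Round 0: 00000✓ 00001✓ 00010✓ 00100✓ 00101✓ 00111✓ 01001✓ 01010✓ 01100✓ 10000✓ 10010✓ 10011✓ 10110✓ 10111✓ 11001✓ 11101✓ 11110✓
Round 1: -0000✓ -0010✓ -0111 -1001 0-001 0-010 0-100 00-00✓ 00-01✓ 000-0✓ 0000-✓ 001-1 0010-✓ 1-110 10-10✓ 10-11✓ 100-0✓ 1001-✓ 1011-✓ 11-01
Round 2: -00-0 00-0- 10-1-
PIs = {-00-0, -0111, -1001, 0-001, 0-010, 0-100, 00-0-, 001-1, 1-110, 10-1-, 11-01}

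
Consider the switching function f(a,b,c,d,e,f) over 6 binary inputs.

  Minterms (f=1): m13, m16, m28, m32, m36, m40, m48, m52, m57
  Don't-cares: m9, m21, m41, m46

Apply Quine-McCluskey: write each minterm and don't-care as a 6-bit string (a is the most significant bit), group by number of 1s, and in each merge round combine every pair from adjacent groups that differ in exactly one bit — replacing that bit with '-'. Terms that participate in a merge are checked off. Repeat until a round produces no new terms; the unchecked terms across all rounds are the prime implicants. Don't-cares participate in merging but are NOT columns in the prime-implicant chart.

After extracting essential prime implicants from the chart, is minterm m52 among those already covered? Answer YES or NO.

YES

size-2^0 implicants → 001001(✓)  001101(✓)  010000(✓)  010101  011100  100000(✓)  100100(✓)  101000(✓)  101001(✓)  101110  110000(✓)  110100(✓)  111001(✓)
size-2^1 implicants → -01001  -10000  001-01  1-0000(✓)  1-0100(✓)  1-1001  10-000  100-00(✓)  10100-  110-00(✓)
size-2^2 implicants → 1-0-00
Unchecked terms (primes): -01001, -10000, 001-01, 010101, 011100, 1-0-00, 1-1001, 10-000, 10100-, 101110
Minterm coverage:
  m13 ⊆ 001-01 [E]
  m16 ⊆ -10000 [E]
  m28 ⊆ 011100 [E]
  m32 ⊆ 1-0-00,10-000
  m36 ⊆ 1-0-00 [E]
  m40 ⊆ 10-000,10100-
  m48 ⊆ -10000,1-0-00
  m52 ⊆ 1-0-00 [E]
  m57 ⊆ 1-1001 [E]
E = {-10000, 001-01, 011100, 1-0-00, 1-1001}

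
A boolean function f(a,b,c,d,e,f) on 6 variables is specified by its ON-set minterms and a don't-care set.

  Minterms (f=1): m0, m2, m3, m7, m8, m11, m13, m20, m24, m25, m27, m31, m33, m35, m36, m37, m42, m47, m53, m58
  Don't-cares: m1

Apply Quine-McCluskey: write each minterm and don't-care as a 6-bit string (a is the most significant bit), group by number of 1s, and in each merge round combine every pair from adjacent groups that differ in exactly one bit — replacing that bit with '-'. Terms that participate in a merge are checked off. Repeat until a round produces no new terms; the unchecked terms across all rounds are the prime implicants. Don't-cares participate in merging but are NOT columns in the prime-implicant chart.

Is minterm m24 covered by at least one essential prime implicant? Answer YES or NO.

NO

[col 0] 000000*, 000001*, 000010*, 000011*, 000111*, 001000*, 001011*, 001101, 010100, 011000*, 011001*, 011011*, 011111*, 100001*, 100011*, 100100*, 100101*, 101010*, 101111, 110101*, 111010*
[col 1] -00001*, -00011*, 0-1000, 0-1011, 00-000, 00-011, 000-11, 0000-0*, 0000-1*, 00000-*, 00001-*, 011-11, 0110-1, 01100-, 1-0101, 1-1010, 100-01, 1000-1*, 10010-
[col 2] -000-1, 0000--
Prime implicants: -000-1, 0-1000, 0-1011, 00-000, 00-011, 000-11, 0000--, 001101, 010100, 011-11, 0110-1, 01100-, 1-0101, 1-1010, 100-01, 10010-, 101111
PI chart (minterm → PIs covering it):
  0 | 00-000,0000--
  2 | 0000--  (sole → essential)
  3 | -000-1,00-011,000-11,0000--
  7 | 000-11  (sole → essential)
  8 | 0-1000,00-000
  11 | 0-1011,00-011
  13 | 001101  (sole → essential)
  20 | 010100  (sole → essential)
  24 | 0-1000,01100-
  25 | 0110-1,01100-
  27 | 0-1011,011-11,0110-1
  31 | 011-11  (sole → essential)
  33 | -000-1,100-01
  35 | -000-1  (sole → essential)
  36 | 10010-  (sole → essential)
  37 | 1-0101,100-01,10010-
  42 | 1-1010  (sole → essential)
  47 | 101111  (sole → essential)
  53 | 1-0101  (sole → essential)
  58 | 1-1010  (sole → essential)
Essential prime implicants: -000-1, 000-11, 0000--, 001101, 010100, 011-11, 1-0101, 1-1010, 10010-, 101111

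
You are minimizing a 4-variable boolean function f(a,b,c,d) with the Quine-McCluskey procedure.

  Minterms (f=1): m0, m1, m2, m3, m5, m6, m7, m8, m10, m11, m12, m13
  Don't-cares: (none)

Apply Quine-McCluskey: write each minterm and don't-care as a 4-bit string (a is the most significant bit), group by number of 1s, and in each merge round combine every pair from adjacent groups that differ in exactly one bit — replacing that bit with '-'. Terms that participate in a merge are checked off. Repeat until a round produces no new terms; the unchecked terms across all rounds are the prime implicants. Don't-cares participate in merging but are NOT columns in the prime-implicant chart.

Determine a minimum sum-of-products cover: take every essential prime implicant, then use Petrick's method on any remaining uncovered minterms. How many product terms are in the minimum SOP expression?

size-2^0 implicants → 0000(✓)  0001(✓)  0010(✓)  0011(✓)  0101(✓)  0110(✓)  0111(✓)  1000(✓)  1010(✓)  1011(✓)  1100(✓)  1101(✓)
size-2^1 implicants → -000(✓)  -010(✓)  -011(✓)  -101  0-01(✓)  0-10(✓)  0-11(✓)  00-0(✓)  00-1(✓)  000-(✓)  001-(✓)  01-1(✓)  011-(✓)  1-00  10-0(✓)  101-(✓)  110-
size-2^2 implicants → -0-0  -01-  0--1  0-1-  00--
Unchecked terms (primes): -0-0, -01-, -101, 0--1, 0-1-, 00--, 1-00, 110-
Minterm coverage:
  m0 ⊆ -0-0,00--
  m1 ⊆ 0--1,00--
  m2 ⊆ -0-0,-01-,0-1-,00--
  m3 ⊆ -01-,0--1,0-1-,00--
  m5 ⊆ -101,0--1
  m6 ⊆ 0-1- [E]
  m7 ⊆ 0--1,0-1-
  m8 ⊆ -0-0,1-00
  m10 ⊆ -0-0,-01-
  m11 ⊆ -01- [E]
  m12 ⊆ 1-00,110-
  m13 ⊆ -101,110-
E = {-01-, 0-1-}
Petrick residual → -0-0, 0--1, 110-
Cover = b'd' + b'c + a'd + a'c + abc'  |cover|=5

5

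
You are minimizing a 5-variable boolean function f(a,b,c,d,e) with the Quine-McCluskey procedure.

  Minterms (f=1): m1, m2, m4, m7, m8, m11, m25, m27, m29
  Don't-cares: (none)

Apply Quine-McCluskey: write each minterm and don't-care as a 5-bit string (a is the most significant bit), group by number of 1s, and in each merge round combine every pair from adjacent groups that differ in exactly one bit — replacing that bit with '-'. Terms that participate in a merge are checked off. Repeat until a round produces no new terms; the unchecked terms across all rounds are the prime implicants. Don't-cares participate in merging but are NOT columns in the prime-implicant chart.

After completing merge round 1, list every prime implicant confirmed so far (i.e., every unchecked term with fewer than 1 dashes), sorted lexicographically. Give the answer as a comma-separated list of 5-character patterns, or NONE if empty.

00001, 00010, 00100, 00111, 01000

[col 0] 00001, 00010, 00100, 00111, 01000, 01011*, 11001*, 11011*, 11101*
[col 1] -1011, 11-01, 110-1
Prime implicants: -1011, 00001, 00010, 00100, 00111, 01000, 11-01, 110-1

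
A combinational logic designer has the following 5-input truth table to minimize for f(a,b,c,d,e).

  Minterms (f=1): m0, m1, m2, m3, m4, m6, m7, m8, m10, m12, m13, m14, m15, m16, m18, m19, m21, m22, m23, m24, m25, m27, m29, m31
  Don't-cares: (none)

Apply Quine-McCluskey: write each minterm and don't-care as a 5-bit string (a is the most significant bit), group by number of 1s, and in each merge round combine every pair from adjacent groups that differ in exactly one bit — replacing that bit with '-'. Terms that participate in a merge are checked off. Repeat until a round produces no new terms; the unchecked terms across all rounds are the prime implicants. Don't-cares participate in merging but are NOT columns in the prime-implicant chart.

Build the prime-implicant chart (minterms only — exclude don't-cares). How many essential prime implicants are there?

[col 0] 00000*, 00001*, 00010*, 00011*, 00100*, 00110*, 00111*, 01000*, 01010*, 01100*, 01101*, 01110*, 01111*, 10000*, 10010*, 10011*, 10101*, 10110*, 10111*, 11000*, 11001*, 11011*, 11101*, 11111*
[col 1] -0000*, -0010*, -0011*, -0110*, -0111*, -1000*, -1101*, -1111*, 0-000*, 0-010*, 0-100*, 0-110*, 0-111*, 00-00*, 00-10*, 00-11*, 000-0*, 000-1*, 0000-*, 0001-*, 001-0*, 0011-*, 01-00*, 01-10*, 010-0*, 011-0*, 011-1*, 0110-*, 0111-*, 1-000*, 1-011*, 1-101*, 1-111*, 10-10*, 10-11*, 100-0*, 1001-*, 101-1*, 1011-*, 11-01*, 11-11*, 110-1*, 1100-, 111-1*
[col 2] --000, --111, -0-10*, -0-11*, -00-0, -001-*, -011-*, -11-1, 0--00*, 0--10*, 0-0-0*, 0-1-0*, 0-11-, 00--0*, 00-1-*, 000--, 01--0*, 011--, 1--11, 1-1-1, 10-1-*, 11--1
[col 3] -0-1-, 0---0
Prime implicants: --000, --111, -0-1-, -00-0, -11-1, 0---0, 0-11-, 000--, 011--, 1--11, 1-1-1, 11--1, 1100-
PI chart (minterm → PIs covering it):
  0 | --000,-00-0,0---0,000--
  1 | 000--  (sole → essential)
  2 | -0-1-,-00-0,0---0,000--
  3 | -0-1-,000--
  4 | 0---0  (sole → essential)
  6 | -0-1-,0---0,0-11-
  7 | --111,-0-1-,0-11-
  8 | --000,0---0
  10 | 0---0  (sole → essential)
  12 | 0---0,011--
  13 | -11-1,011--
  14 | 0---0,0-11-,011--
  15 | --111,-11-1,0-11-,011--
  16 | --000,-00-0
  18 | -0-1-,-00-0
  19 | -0-1-,1--11
  21 | 1-1-1  (sole → essential)
  22 | -0-1-  (sole → essential)
  23 | --111,-0-1-,1--11,1-1-1
  24 | --000,1100-
  25 | 11--1,1100-
  27 | 1--11,11--1
  29 | -11-1,1-1-1,11--1
  31 | --111,-11-1,1--11,1-1-1,11--1
Essential prime implicants: -0-1-, 0---0, 000--, 1-1-1

4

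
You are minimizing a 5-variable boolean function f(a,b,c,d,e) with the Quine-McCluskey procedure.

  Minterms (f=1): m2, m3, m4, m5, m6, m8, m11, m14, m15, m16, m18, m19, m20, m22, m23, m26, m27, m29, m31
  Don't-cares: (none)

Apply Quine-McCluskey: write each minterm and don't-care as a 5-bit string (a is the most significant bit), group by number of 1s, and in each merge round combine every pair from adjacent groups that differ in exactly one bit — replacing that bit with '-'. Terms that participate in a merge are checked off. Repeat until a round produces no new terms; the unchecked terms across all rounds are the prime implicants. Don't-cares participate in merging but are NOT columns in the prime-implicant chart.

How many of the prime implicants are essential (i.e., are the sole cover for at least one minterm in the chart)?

5

size-2^0 implicants → 00010(✓)  00011(✓)  00100(✓)  00101(✓)  00110(✓)  01000  01011(✓)  01110(✓)  01111(✓)  10000(✓)  10010(✓)  10011(✓)  10100(✓)  10110(✓)  10111(✓)  11010(✓)  11011(✓)  11101(✓)  11111(✓)
size-2^1 implicants → -0010(✓)  -0011(✓)  -0100(✓)  -0110(✓)  -1011(✓)  -1111(✓)  0-011(✓)  0-110  00-10(✓)  0001-(✓)  001-0(✓)  0010-  01-11(✓)  0111-  1-010(✓)  1-011(✓)  1-111(✓)  10-00(✓)  10-10(✓)  10-11(✓)  100-0(✓)  1001-(✓)  101-0(✓)  1011-(✓)  11-11(✓)  1101-(✓)  111-1
size-2^2 implicants → --011  -0-10  -001-  -01-0  -1-11  1--11  1-01-  10--0  10-1-
Unchecked terms (primes): --011, -0-10, -001-, -01-0, -1-11, 0-110, 0010-, 01000, 0111-, 1--11, 1-01-, 10--0, 10-1-, 111-1
Minterm coverage:
  m2 ⊆ -0-10,-001-
  m3 ⊆ --011,-001-
  m4 ⊆ -01-0,0010-
  m5 ⊆ 0010- [E]
  m6 ⊆ -0-10,-01-0,0-110
  m8 ⊆ 01000 [E]
  m11 ⊆ --011,-1-11
  m14 ⊆ 0-110,0111-
  m15 ⊆ -1-11,0111-
  m16 ⊆ 10--0 [E]
  m18 ⊆ -0-10,-001-,1-01-,10--0,10-1-
  m19 ⊆ --011,-001-,1--11,1-01-,10-1-
  m20 ⊆ -01-0,10--0
  m22 ⊆ -0-10,-01-0,10--0,10-1-
  m23 ⊆ 1--11,10-1-
  m26 ⊆ 1-01- [E]
  m27 ⊆ --011,-1-11,1--11,1-01-
  m29 ⊆ 111-1 [E]
  m31 ⊆ -1-11,1--11,111-1
E = {0010-, 01000, 1-01-, 10--0, 111-1}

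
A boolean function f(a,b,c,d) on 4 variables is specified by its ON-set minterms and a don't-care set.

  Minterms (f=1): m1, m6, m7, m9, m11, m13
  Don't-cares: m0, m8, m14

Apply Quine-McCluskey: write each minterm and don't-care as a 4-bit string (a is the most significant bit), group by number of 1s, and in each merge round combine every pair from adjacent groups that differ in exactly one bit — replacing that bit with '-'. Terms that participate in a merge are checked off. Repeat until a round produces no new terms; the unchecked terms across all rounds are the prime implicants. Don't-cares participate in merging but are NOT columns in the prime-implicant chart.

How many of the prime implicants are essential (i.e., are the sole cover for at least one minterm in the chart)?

size-2^0 implicants → 0000(✓)  0001(✓)  0110(✓)  0111(✓)  1000(✓)  1001(✓)  1011(✓)  1101(✓)  1110(✓)
size-2^1 implicants → -000(✓)  -001(✓)  -110  000-(✓)  011-  1-01  10-1  100-(✓)
size-2^2 implicants → -00-
Unchecked terms (primes): -00-, -110, 011-, 1-01, 10-1
Minterm coverage:
  m1 ⊆ -00- [E]
  m6 ⊆ -110,011-
  m7 ⊆ 011- [E]
  m9 ⊆ -00-,1-01,10-1
  m11 ⊆ 10-1 [E]
  m13 ⊆ 1-01 [E]
E = {-00-, 011-, 1-01, 10-1}

4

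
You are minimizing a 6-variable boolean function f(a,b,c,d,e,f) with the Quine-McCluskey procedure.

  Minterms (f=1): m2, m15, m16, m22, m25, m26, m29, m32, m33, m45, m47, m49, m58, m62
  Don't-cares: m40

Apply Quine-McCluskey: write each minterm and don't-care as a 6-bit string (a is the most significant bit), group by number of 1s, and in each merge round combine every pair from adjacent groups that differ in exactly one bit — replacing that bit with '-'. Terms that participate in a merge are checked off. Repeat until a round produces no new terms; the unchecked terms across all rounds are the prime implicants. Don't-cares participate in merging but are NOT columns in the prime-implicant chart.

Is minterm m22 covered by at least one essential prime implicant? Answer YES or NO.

Round 0: 000010 001111✓ 010000 010110 011001✓ 011010✓ 011101✓ 100000✓ 100001✓ 101000✓ 101101✓ 101111✓ 110001✓ 111010✓ 111110✓
Round 1: -01111 -11010 011-01 1-0001 10-000 10000- 1011-1 111-10
PIs = {-01111, -11010, 000010, 010000, 010110, 011-01, 1-0001, 10-000, 10000-, 1011-1, 111-10}
Coverage chart:
  m2: 000010 ←essential
  m15: -01111 ←essential
  m16: 010000 ←essential
  m22: 010110 ←essential
  m25: 011-01 ←essential
  m26: -11010 ←essential
  m29: 011-01 ←essential
  m32: 10-000,10000-
  m33: 1-0001,10000-
  m45: 1011-1 ←essential
  m47: -01111,1011-1
  m49: 1-0001 ←essential
  m58: -11010,111-10
  m62: 111-10 ←essential
Essential: -01111, -11010, 000010, 010000, 010110, 011-01, 1-0001, 1011-1, 111-10

YES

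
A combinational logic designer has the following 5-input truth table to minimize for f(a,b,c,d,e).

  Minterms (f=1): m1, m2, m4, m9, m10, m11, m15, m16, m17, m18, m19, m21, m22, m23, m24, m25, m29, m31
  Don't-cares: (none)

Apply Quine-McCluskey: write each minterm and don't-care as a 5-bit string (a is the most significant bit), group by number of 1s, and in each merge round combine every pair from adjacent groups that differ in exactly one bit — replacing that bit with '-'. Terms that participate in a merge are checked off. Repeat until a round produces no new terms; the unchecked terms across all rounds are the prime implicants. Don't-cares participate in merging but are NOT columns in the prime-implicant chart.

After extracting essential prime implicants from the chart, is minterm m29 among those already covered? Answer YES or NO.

size-2^0 implicants → 00001(✓)  00010(✓)  00100  01001(✓)  01010(✓)  01011(✓)  01111(✓)  10000(✓)  10001(✓)  10010(✓)  10011(✓)  10101(✓)  10110(✓)  10111(✓)  11000(✓)  11001(✓)  11101(✓)  11111(✓)
size-2^1 implicants → -0001(✓)  -0010  -1001(✓)  -1111  0-001(✓)  0-010  01-11  010-1  0101-  1-000(✓)  1-001(✓)  1-101(✓)  1-111(✓)  10-01(✓)  10-10(✓)  10-11(✓)  100-0(✓)  100-1(✓)  1000-(✓)  1001-(✓)  101-1(✓)  1011-(✓)  11-01(✓)  1100-(✓)  111-1(✓)
size-2^2 implicants → --001  1--01  1-00-  1-1-1  10--1  10-1-  100--
Unchecked terms (primes): --001, -0010, -1111, 0-010, 00100, 01-11, 010-1, 0101-, 1--01, 1-00-, 1-1-1, 10--1, 10-1-, 100--
Minterm coverage:
  m1 ⊆ --001 [E]
  m2 ⊆ -0010,0-010
  m4 ⊆ 00100 [E]
  m9 ⊆ --001,010-1
  m10 ⊆ 0-010,0101-
  m11 ⊆ 01-11,010-1,0101-
  m15 ⊆ -1111,01-11
  m16 ⊆ 1-00-,100--
  m17 ⊆ --001,1--01,1-00-,10--1,100--
  m18 ⊆ -0010,10-1-,100--
  m19 ⊆ 10--1,10-1-,100--
  m21 ⊆ 1--01,1-1-1,10--1
  m22 ⊆ 10-1- [E]
  m23 ⊆ 1-1-1,10--1,10-1-
  m24 ⊆ 1-00- [E]
  m25 ⊆ --001,1--01,1-00-
  m29 ⊆ 1--01,1-1-1
  m31 ⊆ -1111,1-1-1
E = {--001, 00100, 1-00-, 10-1-}

NO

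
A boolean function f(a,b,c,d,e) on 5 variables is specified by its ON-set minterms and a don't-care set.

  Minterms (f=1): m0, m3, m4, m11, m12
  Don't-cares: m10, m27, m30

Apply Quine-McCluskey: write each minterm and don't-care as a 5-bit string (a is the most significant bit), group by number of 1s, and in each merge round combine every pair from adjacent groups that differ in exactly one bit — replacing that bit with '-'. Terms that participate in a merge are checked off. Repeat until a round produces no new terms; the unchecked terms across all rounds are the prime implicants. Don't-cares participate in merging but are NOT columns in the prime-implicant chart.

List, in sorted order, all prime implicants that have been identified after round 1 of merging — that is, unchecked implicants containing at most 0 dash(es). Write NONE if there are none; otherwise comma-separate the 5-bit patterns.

size-2^0 implicants → 00000(✓)  00011(✓)  00100(✓)  01010(✓)  01011(✓)  01100(✓)  11011(✓)  11110
size-2^1 implicants → -1011  0-011  0-100  00-00  0101-
Unchecked terms (primes): -1011, 0-011, 0-100, 00-00, 0101-, 11110

11110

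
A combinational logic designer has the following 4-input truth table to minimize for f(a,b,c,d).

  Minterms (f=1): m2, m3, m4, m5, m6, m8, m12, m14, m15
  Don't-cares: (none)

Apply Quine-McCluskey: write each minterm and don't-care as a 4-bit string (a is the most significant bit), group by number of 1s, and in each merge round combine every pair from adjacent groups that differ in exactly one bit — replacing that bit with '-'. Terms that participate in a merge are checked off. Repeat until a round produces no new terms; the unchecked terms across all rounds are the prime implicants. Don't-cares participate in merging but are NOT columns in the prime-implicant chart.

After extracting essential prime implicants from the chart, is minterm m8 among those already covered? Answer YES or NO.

YES

Round 0: 0010✓ 0011✓ 0100✓ 0101✓ 0110✓ 1000✓ 1100✓ 1110✓ 1111✓
Round 1: -100✓ -110✓ 0-10 001- 01-0✓ 010- 1-00 11-0✓ 111-
Round 2: -1-0
PIs = {-1-0, 0-10, 001-, 010-, 1-00, 111-}
Coverage chart:
  m2: 0-10,001-
  m3: 001- ←essential
  m4: -1-0,010-
  m5: 010- ←essential
  m6: -1-0,0-10
  m8: 1-00 ←essential
  m12: -1-0,1-00
  m14: -1-0,111-
  m15: 111- ←essential
Essential: 001-, 010-, 1-00, 111-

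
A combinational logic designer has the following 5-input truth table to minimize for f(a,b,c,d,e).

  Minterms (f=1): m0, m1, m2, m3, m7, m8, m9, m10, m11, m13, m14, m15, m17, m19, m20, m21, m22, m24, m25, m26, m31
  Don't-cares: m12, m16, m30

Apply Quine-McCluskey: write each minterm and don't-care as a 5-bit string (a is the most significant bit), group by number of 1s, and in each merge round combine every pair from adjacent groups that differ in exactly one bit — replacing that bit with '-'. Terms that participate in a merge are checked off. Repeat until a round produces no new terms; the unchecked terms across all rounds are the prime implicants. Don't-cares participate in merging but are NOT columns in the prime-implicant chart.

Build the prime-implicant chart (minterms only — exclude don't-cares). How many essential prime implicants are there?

7

size-2^0 implicants → 00000(✓)  00001(✓)  00010(✓)  00011(✓)  00111(✓)  01000(✓)  01001(✓)  01010(✓)  01011(✓)  01100(✓)  01101(✓)  01110(✓)  01111(✓)  10000(✓)  10001(✓)  10011(✓)  10100(✓)  10101(✓)  10110(✓)  11000(✓)  11001(✓)  11010(✓)  11110(✓)  11111(✓)
size-2^1 implicants → -0000(✓)  -0001(✓)  -0011(✓)  -1000(✓)  -1001(✓)  -1010(✓)  -1110(✓)  -1111(✓)  0-000(✓)  0-001(✓)  0-010(✓)  0-011(✓)  0-111(✓)  00-11(✓)  000-0(✓)  000-1(✓)  0000-(✓)  0001-(✓)  01-00(✓)  01-01(✓)  01-10(✓)  01-11(✓)  010-0(✓)  010-1(✓)  0100-(✓)  0101-(✓)  011-0(✓)  011-1(✓)  0110-(✓)  0111-(✓)  1-000(✓)  1-001(✓)  1-110  10-00(✓)  10-01(✓)  100-1(✓)  1000-(✓)  101-0  1010-(✓)  11-10(✓)  110-0(✓)  1100-(✓)  1111-(✓)
size-2^2 implicants → --000(✓)  --001(✓)  -00-1  -000-(✓)  -1-10  -10-0  -100-(✓)  -111-  0--11  0-0-0(✓)  0-0-1(✓)  0-00-(✓)  0-01-(✓)  000--(✓)  01--0(✓)  01--1(✓)  01-0-(✓)  01-1-(✓)  010--(✓)  011--(✓)  1-00-(✓)  10-0-
size-2^3 implicants → --00-  0-0--  01---
Unchecked terms (primes): --00-, -00-1, -1-10, -10-0, -111-, 0--11, 0-0--, 01---, 1-110, 10-0-, 101-0
Minterm coverage:
  m0 ⊆ --00-,0-0--
  m1 ⊆ --00-,-00-1,0-0--
  m2 ⊆ 0-0-- [E]
  m3 ⊆ -00-1,0--11,0-0--
  m7 ⊆ 0--11 [E]
  m8 ⊆ --00-,-10-0,0-0--,01---
  m9 ⊆ --00-,0-0--,01---
  m10 ⊆ -1-10,-10-0,0-0--,01---
  m11 ⊆ 0--11,0-0--,01---
  m13 ⊆ 01--- [E]
  m14 ⊆ -1-10,-111-,01---
  m15 ⊆ -111-,0--11,01---
  m17 ⊆ --00-,-00-1,10-0-
  m19 ⊆ -00-1 [E]
  m20 ⊆ 10-0-,101-0
  m21 ⊆ 10-0- [E]
  m22 ⊆ 1-110,101-0
  m24 ⊆ --00-,-10-0
  m25 ⊆ --00- [E]
  m26 ⊆ -1-10,-10-0
  m31 ⊆ -111- [E]
E = {--00-, -00-1, -111-, 0--11, 0-0--, 01---, 10-0-}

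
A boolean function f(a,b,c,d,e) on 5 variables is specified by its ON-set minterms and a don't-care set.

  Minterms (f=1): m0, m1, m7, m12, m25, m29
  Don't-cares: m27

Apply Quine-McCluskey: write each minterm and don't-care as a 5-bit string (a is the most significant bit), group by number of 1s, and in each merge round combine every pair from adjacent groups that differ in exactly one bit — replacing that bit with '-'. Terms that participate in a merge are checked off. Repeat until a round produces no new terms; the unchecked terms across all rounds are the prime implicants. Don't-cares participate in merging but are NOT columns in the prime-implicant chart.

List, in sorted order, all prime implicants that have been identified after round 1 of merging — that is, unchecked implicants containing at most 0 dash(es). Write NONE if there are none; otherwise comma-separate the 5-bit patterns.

Round 0: 00000✓ 00001✓ 00111 01100 11001✓ 11011✓ 11101✓
Round 1: 0000- 11-01 110-1
PIs = {0000-, 00111, 01100, 11-01, 110-1}

00111, 01100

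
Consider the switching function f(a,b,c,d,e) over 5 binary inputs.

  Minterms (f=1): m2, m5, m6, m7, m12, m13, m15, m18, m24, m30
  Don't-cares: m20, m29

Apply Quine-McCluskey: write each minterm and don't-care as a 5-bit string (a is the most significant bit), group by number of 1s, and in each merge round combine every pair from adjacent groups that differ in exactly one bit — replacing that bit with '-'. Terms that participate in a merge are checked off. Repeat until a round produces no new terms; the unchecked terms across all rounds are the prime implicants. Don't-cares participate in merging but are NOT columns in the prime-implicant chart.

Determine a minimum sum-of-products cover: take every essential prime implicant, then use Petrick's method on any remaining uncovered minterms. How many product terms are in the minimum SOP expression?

6

[col 0] 00010*, 00101*, 00110*, 00111*, 01100*, 01101*, 01111*, 10010*, 10100, 11000, 11101*, 11110
[col 1] -0010, -1101, 0-101*, 0-111*, 00-10, 001-1*, 0011-, 011-1*, 0110-
[col 2] 0-1-1
Prime implicants: -0010, -1101, 0-1-1, 00-10, 0011-, 0110-, 10100, 11000, 11110
PI chart (minterm → PIs covering it):
  2 | -0010,00-10
  5 | 0-1-1  (sole → essential)
  6 | 00-10,0011-
  7 | 0-1-1,0011-
  12 | 0110-  (sole → essential)
  13 | -1101,0-1-1,0110-
  15 | 0-1-1  (sole → essential)
  18 | -0010  (sole → essential)
  24 | 11000  (sole → essential)
  30 | 11110  (sole → essential)
Essential prime implicants: -0010, 0-1-1, 0110-, 11000, 11110
Petrick residual → 00-10
Minimum SOP uses 6 PIs: b'c'de' + a'ce + a'b'de' + a'bcd' + abc'd'e' + abcde'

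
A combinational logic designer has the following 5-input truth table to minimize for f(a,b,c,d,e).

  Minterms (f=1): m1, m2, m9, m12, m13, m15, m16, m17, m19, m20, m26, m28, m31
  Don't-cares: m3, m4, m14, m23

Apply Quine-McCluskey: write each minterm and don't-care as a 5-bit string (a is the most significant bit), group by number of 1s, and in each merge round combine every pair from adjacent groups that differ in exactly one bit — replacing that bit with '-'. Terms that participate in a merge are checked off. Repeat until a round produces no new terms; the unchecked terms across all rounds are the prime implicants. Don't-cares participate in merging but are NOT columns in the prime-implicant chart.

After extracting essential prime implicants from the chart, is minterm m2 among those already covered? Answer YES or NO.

[col 0] 00001*, 00010*, 00011*, 00100*, 01001*, 01100*, 01101*, 01110*, 01111*, 10000*, 10001*, 10011*, 10100*, 10111*, 11010, 11100*, 11111*
[col 1] -0001*, -0011*, -0100*, -1100*, -1111, 0-001, 0-100*, 000-1*, 0001-, 01-01, 011-0*, 011-1*, 0110-*, 0111-*, 1-100*, 1-111, 10-00, 10-11, 100-1*, 1000-
[col 2] --100, -00-1, 011--
Prime implicants: --100, -00-1, -1111, 0-001, 0001-, 01-01, 011--, 1-111, 10-00, 10-11, 1000-, 11010
PI chart (minterm → PIs covering it):
  1 | -00-1,0-001
  2 | 0001-  (sole → essential)
  9 | 0-001,01-01
  12 | --100,011--
  13 | 01-01,011--
  15 | -1111,011--
  16 | 10-00,1000-
  17 | -00-1,1000-
  19 | -00-1,10-11
  20 | --100,10-00
  26 | 11010  (sole → essential)
  28 | --100  (sole → essential)
  31 | -1111,1-111
Essential prime implicants: --100, 0001-, 11010

YES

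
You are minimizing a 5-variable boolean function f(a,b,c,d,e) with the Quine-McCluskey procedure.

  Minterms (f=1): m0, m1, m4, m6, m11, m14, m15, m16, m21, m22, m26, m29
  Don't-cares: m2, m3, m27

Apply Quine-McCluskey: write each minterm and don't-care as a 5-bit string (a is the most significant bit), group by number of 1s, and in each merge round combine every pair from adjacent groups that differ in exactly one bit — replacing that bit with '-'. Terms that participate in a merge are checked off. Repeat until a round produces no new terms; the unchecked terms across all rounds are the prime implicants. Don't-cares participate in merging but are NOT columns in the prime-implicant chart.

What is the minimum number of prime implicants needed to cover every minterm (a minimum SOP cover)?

8

size-2^0 implicants → 00000(✓)  00001(✓)  00010(✓)  00011(✓)  00100(✓)  00110(✓)  01011(✓)  01110(✓)  01111(✓)  10000(✓)  10101(✓)  10110(✓)  11010(✓)  11011(✓)  11101(✓)
size-2^1 implicants → -0000  -0110  -1011  0-011  0-110  00-00(✓)  00-10(✓)  000-0(✓)  000-1(✓)  0000-(✓)  0001-(✓)  001-0(✓)  01-11  0111-  1-101  1101-
size-2^2 implicants → 00--0  000--
Unchecked terms (primes): -0000, -0110, -1011, 0-011, 0-110, 00--0, 000--, 01-11, 0111-, 1-101, 1101-
Minterm coverage:
  m0 ⊆ -0000,00--0,000--
  m1 ⊆ 000-- [E]
  m4 ⊆ 00--0 [E]
  m6 ⊆ -0110,0-110,00--0
  m11 ⊆ -1011,0-011,01-11
  m14 ⊆ 0-110,0111-
  m15 ⊆ 01-11,0111-
  m16 ⊆ -0000 [E]
  m21 ⊆ 1-101 [E]
  m22 ⊆ -0110 [E]
  m26 ⊆ 1101- [E]
  m29 ⊆ 1-101 [E]
E = {-0000, -0110, 00--0, 000--, 1-101, 1101-}
Petrick residual → -1011, 0111-
Cover = b'c'd'e' + b'cde' + bc'de + a'b'e' + a'b'c' + a'bcd + acd'e + abc'd  |cover|=8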